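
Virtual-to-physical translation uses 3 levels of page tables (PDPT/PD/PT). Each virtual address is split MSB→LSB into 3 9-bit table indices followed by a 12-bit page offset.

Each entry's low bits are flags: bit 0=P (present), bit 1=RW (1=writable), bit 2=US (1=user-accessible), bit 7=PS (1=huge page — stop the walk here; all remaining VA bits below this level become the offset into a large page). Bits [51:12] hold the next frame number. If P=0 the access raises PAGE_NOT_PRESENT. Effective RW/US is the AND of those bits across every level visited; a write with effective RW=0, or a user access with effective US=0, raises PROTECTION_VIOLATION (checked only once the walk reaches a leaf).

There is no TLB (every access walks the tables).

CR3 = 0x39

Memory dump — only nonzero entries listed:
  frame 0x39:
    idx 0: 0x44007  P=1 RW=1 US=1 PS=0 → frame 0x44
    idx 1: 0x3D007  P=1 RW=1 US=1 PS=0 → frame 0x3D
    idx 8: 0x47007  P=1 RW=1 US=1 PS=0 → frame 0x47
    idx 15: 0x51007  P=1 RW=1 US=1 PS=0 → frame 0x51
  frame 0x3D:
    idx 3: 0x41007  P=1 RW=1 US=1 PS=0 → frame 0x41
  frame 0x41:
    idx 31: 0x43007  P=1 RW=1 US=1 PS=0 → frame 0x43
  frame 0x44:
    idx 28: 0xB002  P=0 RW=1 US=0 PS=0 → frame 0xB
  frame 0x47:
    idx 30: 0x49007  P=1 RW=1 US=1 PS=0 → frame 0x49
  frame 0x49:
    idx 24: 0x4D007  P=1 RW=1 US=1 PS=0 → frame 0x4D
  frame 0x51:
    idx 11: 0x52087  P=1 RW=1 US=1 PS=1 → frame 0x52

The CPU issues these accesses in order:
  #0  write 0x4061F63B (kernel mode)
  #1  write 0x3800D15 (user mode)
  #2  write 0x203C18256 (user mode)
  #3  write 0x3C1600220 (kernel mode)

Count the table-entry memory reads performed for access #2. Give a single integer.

Trace:
#0 VA=0x4061F63B (w,kernel):
  lvl0: tbl 0x39, slot 1 ⇒ 0x3D007 (P1/RW1/US1/PS0)
  lvl1: tbl 0x3D, slot 3 ⇒ 0x41007 (P1/RW1/US1/PS0)
  lvl2: tbl 0x41, slot 31 ⇒ 0x43007 (P1/RW1/US1/PS0)
  → PA=0x4363B  (3 entries read)
#1 VA=0x3800D15 (w,user):
  lvl0: tbl 0x39, slot 0 ⇒ 0x44007 (P1/RW1/US1/PS0)
  lvl1: tbl 0x44, slot 28 ⇒ 0xB002 (P0/RW1/US0/PS0)
  → PAGE_NOT_PRESENT  (2 entries read)
#2 VA=0x203C18256 (w,user):
  lvl0: tbl 0x39, slot 8 ⇒ 0x47007 (P1/RW1/US1/PS0)
  lvl1: tbl 0x47, slot 30 ⇒ 0x49007 (P1/RW1/US1/PS0)
  lvl2: tbl 0x49, slot 24 ⇒ 0x4D007 (P1/RW1/US1/PS0)
  → PA=0x4D256  (3 entries read)
#3 VA=0x3C1600220 (w,kernel):
  lvl0: tbl 0x39, slot 15 ⇒ 0x51007 (P1/RW1/US1/PS0)
  lvl1: tbl 0x51, slot 11 ⇒ 0x52087 (P1/RW1/US1/PS1)
  → PA=0x52220 (huge @L1)  (2 entries read)

Entries read for #2: 3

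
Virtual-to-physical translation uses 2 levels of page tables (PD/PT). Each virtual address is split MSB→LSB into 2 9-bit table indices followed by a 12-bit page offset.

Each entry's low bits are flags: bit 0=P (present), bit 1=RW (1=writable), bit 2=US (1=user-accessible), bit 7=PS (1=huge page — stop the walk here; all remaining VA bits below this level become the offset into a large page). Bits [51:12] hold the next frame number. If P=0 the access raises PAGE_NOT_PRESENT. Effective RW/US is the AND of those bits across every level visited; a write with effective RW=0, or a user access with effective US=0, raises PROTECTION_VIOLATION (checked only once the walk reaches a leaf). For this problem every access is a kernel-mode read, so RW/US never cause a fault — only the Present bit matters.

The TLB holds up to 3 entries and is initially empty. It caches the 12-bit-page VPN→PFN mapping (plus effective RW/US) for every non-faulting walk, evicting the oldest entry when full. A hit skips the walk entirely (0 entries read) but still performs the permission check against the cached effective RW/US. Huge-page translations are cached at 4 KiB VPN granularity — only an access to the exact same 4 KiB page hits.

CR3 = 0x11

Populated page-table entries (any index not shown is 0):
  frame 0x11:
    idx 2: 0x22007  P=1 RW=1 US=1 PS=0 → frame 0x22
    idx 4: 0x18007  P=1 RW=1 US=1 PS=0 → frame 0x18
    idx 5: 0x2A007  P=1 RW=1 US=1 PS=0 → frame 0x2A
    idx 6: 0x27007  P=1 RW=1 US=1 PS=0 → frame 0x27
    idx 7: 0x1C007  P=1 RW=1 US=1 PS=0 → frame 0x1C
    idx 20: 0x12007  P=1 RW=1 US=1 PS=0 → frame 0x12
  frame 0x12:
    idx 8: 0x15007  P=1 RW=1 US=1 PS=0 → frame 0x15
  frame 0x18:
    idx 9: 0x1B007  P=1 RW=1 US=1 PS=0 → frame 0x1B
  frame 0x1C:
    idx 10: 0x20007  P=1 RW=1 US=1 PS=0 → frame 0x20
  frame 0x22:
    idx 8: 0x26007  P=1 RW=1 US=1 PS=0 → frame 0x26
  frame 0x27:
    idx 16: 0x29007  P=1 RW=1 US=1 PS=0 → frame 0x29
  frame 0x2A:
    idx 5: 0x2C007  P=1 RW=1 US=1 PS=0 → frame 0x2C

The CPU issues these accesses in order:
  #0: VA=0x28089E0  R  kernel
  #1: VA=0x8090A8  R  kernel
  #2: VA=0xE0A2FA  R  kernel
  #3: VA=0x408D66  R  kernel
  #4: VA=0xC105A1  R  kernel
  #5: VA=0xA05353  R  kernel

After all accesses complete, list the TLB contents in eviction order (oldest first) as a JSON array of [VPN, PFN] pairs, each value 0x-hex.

Walk each access:
#0 VA=0x28089E0 (r,kernel):
  [0] read 0x11 idx=20: raw=0x12007 flags P=1 W=1 U=1 S=0
  [1] read 0x12 idx=8: raw=0x15007 flags P=1 W=1 U=1 S=0
  → PA=0x159E0  (2 entries read)
#1 VA=0x8090A8 (r,kernel):
  [0] read 0x11 idx=4: raw=0x18007 flags P=1 W=1 U=1 S=0
  [1] read 0x18 idx=9: raw=0x1B007 flags P=1 W=1 U=1 S=0
  → PA=0x1B0A8  (2 entries read)
#2 VA=0xE0A2FA (r,kernel):
  [0] read 0x11 idx=7: raw=0x1C007 flags P=1 W=1 U=1 S=0
  [1] read 0x1C idx=10: raw=0x20007 flags P=1 W=1 U=1 S=0
  → PA=0x202FA  (2 entries read)
#3 VA=0x408D66 (r,kernel):
  [0] read 0x11 idx=2: raw=0x22007 flags P=1 W=1 U=1 S=0
  [1] read 0x22 idx=8: raw=0x26007 flags P=1 W=1 U=1 S=0
  → PA=0x26D66  (2 entries read)
#4 VA=0xC105A1 (r,kernel):
  [0] read 0x11 idx=6: raw=0x27007 flags P=1 W=1 U=1 S=0
  [1] read 0x27 idx=16: raw=0x29007 flags P=1 W=1 U=1 S=0
  → PA=0x295A1  (2 entries read)
#5 VA=0xA05353 (r,kernel):
  [0] read 0x11 idx=5: raw=0x2A007 flags P=1 W=1 U=1 S=0
  [1] read 0x2A idx=5: raw=0x2C007 flags P=1 W=1 U=1 S=0
  → PA=0x2C353  (2 entries read)

TLB: [["0x408", "0x26"], ["0xC10", "0x29"], ["0xA05", "0x2C"]]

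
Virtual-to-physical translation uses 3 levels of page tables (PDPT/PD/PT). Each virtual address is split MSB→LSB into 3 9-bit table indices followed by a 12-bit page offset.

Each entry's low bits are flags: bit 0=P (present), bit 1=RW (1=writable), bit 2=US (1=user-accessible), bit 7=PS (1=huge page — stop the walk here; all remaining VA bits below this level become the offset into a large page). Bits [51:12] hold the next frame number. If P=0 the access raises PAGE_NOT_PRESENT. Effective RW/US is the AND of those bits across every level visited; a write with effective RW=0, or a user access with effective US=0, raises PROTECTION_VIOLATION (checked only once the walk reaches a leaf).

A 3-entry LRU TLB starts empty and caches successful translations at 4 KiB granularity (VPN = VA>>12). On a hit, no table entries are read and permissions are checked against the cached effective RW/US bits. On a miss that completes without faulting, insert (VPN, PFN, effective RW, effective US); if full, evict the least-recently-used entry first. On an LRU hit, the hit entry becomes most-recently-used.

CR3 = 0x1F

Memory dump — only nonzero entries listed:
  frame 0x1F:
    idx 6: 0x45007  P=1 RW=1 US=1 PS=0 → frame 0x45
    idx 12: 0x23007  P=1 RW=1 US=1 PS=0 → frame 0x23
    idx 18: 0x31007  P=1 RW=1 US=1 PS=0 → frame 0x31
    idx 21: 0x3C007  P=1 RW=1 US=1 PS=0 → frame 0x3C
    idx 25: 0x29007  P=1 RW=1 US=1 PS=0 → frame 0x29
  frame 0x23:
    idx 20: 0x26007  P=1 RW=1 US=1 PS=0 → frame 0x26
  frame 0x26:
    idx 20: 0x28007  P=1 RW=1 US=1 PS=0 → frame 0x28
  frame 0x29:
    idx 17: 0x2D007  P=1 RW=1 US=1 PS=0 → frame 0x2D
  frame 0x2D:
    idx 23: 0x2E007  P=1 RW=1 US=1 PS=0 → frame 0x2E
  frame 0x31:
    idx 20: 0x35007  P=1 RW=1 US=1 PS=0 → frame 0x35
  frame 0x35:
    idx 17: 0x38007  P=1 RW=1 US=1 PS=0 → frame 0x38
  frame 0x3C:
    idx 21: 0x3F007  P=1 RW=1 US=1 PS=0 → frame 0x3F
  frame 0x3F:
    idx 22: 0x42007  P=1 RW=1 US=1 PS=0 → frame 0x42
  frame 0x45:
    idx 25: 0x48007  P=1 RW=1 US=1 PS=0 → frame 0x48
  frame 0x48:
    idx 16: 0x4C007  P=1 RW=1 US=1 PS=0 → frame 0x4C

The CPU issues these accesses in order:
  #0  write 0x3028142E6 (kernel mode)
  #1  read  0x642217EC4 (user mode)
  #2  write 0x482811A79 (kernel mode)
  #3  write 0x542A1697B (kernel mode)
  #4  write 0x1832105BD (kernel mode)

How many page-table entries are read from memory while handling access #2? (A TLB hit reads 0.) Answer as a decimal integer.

Walk each access:
#0 VA=0x3028142E6 (w,kernel):
  L0: frame=0x1F idx=12 entry=0x23007 [P=1 RW=1 US=1 PS=0]
  L1: frame=0x23 idx=20 entry=0x26007 [P=1 RW=1 US=1 PS=0]
  L2: frame=0x26 idx=20 entry=0x28007 [P=1 RW=1 US=1 PS=0]
  ✓ 0x282E6  — 3 lookups
#1 VA=0x642217EC4 (r,user):
  L0: frame=0x1F idx=25 entry=0x29007 [P=1 RW=1 US=1 PS=0]
  L1: frame=0x29 idx=17 entry=0x2D007 [P=1 RW=1 US=1 PS=0]
  L2: frame=0x2D idx=23 entry=0x2E007 [P=1 RW=1 US=1 PS=0]
  ✓ 0x2EEC4  — 3 lookups
#2 VA=0x482811A79 (w,kernel):
  L0: frame=0x1F idx=18 entry=0x31007 [P=1 RW=1 US=1 PS=0]
  L1: frame=0x31 idx=20 entry=0x35007 [P=1 RW=1 US=1 PS=0]
  L2: frame=0x35 idx=17 entry=0x38007 [P=1 RW=1 US=1 PS=0]
  ✓ 0x38A79  — 3 lookups
#3 VA=0x542A1697B (w,kernel):
  L0: frame=0x1F idx=21 entry=0x3C007 [P=1 RW=1 US=1 PS=0]
  L1: frame=0x3C idx=21 entry=0x3F007 [P=1 RW=1 US=1 PS=0]
  L2: frame=0x3F idx=22 entry=0x42007 [P=1 RW=1 US=1 PS=0]
  ✓ 0x4297B  — 3 lookups
#4 VA=0x1832105BD (w,kernel):
  L0: frame=0x1F idx=6 entry=0x45007 [P=1 RW=1 US=1 PS=0]
  L1: frame=0x45 idx=25 entry=0x48007 [P=1 RW=1 US=1 PS=0]
  L2: frame=0x48 idx=16 entry=0x4C007 [P=1 RW=1 US=1 PS=0]
  ✓ 0x4C5BD  — 3 lookups

Entries read for #2: 3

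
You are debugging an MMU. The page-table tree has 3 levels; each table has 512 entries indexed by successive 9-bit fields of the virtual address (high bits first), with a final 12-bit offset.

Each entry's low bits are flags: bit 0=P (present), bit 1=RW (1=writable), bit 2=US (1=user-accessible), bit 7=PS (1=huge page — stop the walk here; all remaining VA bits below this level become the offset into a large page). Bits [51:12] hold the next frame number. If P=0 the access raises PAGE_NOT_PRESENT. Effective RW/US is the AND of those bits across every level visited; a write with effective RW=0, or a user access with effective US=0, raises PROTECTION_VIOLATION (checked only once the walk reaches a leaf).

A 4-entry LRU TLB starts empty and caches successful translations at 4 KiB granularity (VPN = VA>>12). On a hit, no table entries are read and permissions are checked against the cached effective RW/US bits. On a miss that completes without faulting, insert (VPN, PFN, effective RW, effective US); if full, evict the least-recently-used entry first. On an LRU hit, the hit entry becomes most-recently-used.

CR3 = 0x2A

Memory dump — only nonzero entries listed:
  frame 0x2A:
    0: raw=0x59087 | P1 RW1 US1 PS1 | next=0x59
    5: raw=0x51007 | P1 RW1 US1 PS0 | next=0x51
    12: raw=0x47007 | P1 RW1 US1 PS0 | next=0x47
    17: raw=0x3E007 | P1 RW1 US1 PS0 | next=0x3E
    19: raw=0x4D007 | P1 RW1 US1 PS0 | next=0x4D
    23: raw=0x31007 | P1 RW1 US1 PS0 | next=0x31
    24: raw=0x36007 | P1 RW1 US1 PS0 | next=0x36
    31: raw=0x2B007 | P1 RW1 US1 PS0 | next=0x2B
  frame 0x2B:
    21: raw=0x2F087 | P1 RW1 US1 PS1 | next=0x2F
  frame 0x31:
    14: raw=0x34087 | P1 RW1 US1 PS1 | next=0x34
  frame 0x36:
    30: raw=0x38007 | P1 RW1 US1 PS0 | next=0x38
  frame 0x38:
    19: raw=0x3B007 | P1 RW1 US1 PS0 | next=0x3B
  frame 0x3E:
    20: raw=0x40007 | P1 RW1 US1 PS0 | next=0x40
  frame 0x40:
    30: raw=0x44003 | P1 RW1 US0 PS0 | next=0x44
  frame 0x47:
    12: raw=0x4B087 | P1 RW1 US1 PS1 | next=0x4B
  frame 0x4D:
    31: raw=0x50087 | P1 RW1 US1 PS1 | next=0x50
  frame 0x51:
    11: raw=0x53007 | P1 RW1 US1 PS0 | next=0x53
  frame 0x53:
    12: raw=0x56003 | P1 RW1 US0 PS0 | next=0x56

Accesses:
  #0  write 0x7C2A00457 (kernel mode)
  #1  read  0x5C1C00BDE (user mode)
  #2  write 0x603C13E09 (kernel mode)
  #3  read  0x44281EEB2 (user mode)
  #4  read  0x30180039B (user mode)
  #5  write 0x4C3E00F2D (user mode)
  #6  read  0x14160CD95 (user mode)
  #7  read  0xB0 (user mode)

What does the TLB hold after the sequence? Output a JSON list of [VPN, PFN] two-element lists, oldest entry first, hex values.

Per-access translation:
#0 VA=0x7C2A00457 (w,kernel):
  lvl0: tbl 0x2A, slot 31 ⇒ 0x2B007 (P1/RW1/US1/PS0)
  lvl1: tbl 0x2B, slot 21 ⇒ 0x2F087 (P1/RW1/US1/PS1)
  → PA=0x2F457 (huge @L1)  (2 entries read)
#1 VA=0x5C1C00BDE (r,user):
  lvl0: tbl 0x2A, slot 23 ⇒ 0x31007 (P1/RW1/US1/PS0)
  lvl1: tbl 0x31, slot 14 ⇒ 0x34087 (P1/RW1/US1/PS1)
  → PA=0x34BDE (huge @L1)  (2 entries read)
#2 VA=0x603C13E09 (w,kernel):
  lvl0: tbl 0x2A, slot 24 ⇒ 0x36007 (P1/RW1/US1/PS0)
  lvl1: tbl 0x36, slot 30 ⇒ 0x38007 (P1/RW1/US1/PS0)
  lvl2: tbl 0x38, slot 19 ⇒ 0x3B007 (P1/RW1/US1/PS0)
  → PA=0x3BE09  (3 entries read)
#3 VA=0x44281EEB2 (r,user):
  lvl0: tbl 0x2A, slot 17 ⇒ 0x3E007 (P1/RW1/US1/PS0)
  lvl1: tbl 0x3E, slot 20 ⇒ 0x40007 (P1/RW1/US1/PS0)
  lvl2: tbl 0x40, slot 30 ⇒ 0x44003 (P1/RW1/US0/PS0)
  ⇒ fault: PROTECTION_VIOLATION  — 3 lookups
#4 VA=0x30180039B (r,user):
  lvl0: tbl 0x2A, slot 12 ⇒ 0x47007 (P1/RW1/US1/PS0)
  lvl1: tbl 0x47, slot 12 ⇒ 0x4B087 (P1/RW1/US1/PS1)
  → PA=0x4B39B (huge @L1)  (2 entries read)
#5 VA=0x4C3E00F2D (w,user):
  lvl0: tbl 0x2A, slot 19 ⇒ 0x4D007 (P1/RW1/US1/PS0)
  lvl1: tbl 0x4D, slot 31 ⇒ 0x50087 (P1/RW1/US1/PS1)
  → PA=0x50F2D (huge @L1)  (2 entries read)
#6 VA=0x14160CD95 (r,user):
  lvl0: tbl 0x2A, slot 5 ⇒ 0x51007 (P1/RW1/US1/PS0)
  lvl1: tbl 0x51, slot 11 ⇒ 0x53007 (P1/RW1/US1/PS0)
  lvl2: tbl 0x53, slot 12 ⇒ 0x56003 (P1/RW1/US0/PS0)
  ⇒ fault: PROTECTION_VIOLATION  — 3 lookups
#7 VA=0xB0 (r,user):
  lvl0: tbl 0x2A, slot 0 ⇒ 0x59087 (P1/RW1/US1/PS1)
  → PA=0x590B0 (huge @L0)  (1 entries read)

TLB: [["0x603C13", "0x3B"], ["0x301800", "0x4B"], ["0x4C3E00", "0x50"], ["0x0", "0x59"]]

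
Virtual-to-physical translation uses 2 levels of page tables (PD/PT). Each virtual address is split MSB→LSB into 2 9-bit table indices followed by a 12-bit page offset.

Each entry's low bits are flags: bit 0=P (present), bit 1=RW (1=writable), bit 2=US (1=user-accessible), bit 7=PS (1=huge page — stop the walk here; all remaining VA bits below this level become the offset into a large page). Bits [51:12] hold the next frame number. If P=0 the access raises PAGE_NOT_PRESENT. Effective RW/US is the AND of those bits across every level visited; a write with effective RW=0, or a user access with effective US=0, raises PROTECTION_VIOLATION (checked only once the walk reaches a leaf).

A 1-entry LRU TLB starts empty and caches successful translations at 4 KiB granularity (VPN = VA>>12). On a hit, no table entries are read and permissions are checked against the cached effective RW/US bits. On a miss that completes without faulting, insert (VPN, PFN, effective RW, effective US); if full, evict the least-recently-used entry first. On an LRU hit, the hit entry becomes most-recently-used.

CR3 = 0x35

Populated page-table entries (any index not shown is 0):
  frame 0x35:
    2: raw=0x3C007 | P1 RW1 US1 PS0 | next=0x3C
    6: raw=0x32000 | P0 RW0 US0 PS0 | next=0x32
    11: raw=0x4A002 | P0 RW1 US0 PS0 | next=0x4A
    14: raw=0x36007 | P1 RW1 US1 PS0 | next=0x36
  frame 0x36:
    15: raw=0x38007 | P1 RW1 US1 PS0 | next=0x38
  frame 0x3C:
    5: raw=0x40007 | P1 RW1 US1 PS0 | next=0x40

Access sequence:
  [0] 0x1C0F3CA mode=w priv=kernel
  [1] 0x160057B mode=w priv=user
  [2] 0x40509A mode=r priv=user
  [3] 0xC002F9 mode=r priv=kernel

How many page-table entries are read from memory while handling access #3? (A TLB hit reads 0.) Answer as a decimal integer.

Per-access translation:
#0 VA=0x1C0F3CA (w,kernel):
  [0] read 0x35 idx=14: raw=0x36007 flags P=1 W=1 U=1 S=0
  [1] read 0x36 idx=15: raw=0x38007 flags P=1 W=1 U=1 S=0
  → PA=0x383CA  (2 entries read)
#1 VA=0x160057B (w,user):
  [0] read 0x35 idx=11: raw=0x4A002 flags P=0 W=1 U=0 S=0
  ⇒ fault: PAGE_NOT_PRESENT  — 1 lookups
#2 VA=0x40509A (r,user):
  [0] read 0x35 idx=2: raw=0x3C007 flags P=1 W=1 U=1 S=0
  [1] read 0x3C idx=5: raw=0x40007 flags P=1 W=1 U=1 S=0
  → PA=0x4009A  (2 entries read)
#3 VA=0xC002F9 (r,kernel):
  [0] read 0x35 idx=6: raw=0x32000 flags P=0 W=0 U=0 S=0
  ⇒ fault: PAGE_NOT_PRESENT  — 1 lookups

Entries read for #3: 1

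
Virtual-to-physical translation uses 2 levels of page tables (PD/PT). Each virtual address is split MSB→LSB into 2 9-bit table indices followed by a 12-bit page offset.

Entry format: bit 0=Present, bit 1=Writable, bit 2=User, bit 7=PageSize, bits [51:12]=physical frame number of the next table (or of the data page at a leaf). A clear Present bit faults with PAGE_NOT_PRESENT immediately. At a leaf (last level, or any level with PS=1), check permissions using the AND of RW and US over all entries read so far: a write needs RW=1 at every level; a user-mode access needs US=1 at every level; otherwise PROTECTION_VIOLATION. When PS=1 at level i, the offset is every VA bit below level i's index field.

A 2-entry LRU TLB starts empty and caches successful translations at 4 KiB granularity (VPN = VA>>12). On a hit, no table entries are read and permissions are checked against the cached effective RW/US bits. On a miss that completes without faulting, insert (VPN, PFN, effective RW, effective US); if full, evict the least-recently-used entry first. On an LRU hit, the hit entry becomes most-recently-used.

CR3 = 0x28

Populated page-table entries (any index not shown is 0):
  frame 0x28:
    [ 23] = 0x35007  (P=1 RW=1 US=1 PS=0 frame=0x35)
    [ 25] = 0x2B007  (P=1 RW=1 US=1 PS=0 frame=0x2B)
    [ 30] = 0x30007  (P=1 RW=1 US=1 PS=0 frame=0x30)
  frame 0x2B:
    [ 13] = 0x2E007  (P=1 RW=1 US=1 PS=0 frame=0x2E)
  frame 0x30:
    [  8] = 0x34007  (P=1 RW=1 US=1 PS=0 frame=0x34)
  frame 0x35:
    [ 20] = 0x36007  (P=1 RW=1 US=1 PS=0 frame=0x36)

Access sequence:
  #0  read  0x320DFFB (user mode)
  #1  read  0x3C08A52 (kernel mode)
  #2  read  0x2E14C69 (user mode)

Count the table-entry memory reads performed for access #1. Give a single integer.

Per-access translation:
#0 VA=0x320DFFB (r,user):
  lvl0: tbl 0x28, slot 25 ⇒ 0x2B007 (P1/RW1/US1/PS0)
  lvl1: tbl 0x2B, slot 13 ⇒ 0x2E007 (P1/RW1/US1/PS0)
  ⇒ phys 0x2EFFB  [2 reads]
#1 VA=0x3C08A52 (r,kernel):
  lvl0: tbl 0x28, slot 30 ⇒ 0x30007 (P1/RW1/US1/PS0)
  lvl1: tbl 0x30, slot 8 ⇒ 0x34007 (P1/RW1/US1/PS0)
  ⇒ phys 0x34A52  [2 reads]
#2 VA=0x2E14C69 (r,user):
  lvl0: tbl 0x28, slot 23 ⇒ 0x35007 (P1/RW1/US1/PS0)
  lvl1: tbl 0x35, slot 20 ⇒ 0x36007 (P1/RW1/US1/PS0)
  ⇒ phys 0x36C69  [2 reads]

Entries read for #1: 2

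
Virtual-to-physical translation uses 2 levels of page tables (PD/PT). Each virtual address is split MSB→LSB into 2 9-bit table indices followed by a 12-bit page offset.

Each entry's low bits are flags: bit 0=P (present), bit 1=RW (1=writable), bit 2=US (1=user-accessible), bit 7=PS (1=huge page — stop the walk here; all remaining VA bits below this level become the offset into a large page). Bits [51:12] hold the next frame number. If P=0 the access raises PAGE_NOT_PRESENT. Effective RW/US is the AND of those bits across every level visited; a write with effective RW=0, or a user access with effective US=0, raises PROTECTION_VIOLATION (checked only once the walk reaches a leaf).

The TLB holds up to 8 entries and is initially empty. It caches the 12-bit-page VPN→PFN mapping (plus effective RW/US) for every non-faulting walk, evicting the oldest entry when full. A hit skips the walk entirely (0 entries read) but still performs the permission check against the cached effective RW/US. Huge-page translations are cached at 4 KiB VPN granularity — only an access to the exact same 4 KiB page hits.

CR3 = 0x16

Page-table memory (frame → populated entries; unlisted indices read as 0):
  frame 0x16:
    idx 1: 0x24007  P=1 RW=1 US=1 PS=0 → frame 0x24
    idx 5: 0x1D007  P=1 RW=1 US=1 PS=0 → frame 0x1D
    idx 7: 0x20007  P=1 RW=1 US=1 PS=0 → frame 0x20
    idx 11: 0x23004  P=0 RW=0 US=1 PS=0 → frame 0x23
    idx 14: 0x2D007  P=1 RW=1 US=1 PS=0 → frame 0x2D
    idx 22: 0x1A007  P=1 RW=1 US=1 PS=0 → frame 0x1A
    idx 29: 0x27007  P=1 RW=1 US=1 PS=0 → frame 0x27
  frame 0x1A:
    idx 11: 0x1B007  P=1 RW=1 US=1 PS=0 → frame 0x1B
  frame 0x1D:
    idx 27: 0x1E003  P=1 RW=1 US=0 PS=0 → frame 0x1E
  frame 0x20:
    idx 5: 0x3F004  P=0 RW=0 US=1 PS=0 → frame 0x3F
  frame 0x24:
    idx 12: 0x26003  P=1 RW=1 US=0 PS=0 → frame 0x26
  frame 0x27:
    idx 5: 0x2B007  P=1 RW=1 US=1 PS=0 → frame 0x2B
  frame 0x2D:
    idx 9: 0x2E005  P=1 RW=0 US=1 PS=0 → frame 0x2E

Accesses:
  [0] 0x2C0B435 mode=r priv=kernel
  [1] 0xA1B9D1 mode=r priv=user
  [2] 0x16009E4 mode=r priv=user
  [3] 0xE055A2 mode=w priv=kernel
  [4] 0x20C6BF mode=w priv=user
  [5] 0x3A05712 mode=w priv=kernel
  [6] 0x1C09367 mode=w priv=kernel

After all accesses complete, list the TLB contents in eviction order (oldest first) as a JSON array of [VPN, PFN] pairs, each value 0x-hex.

Trace:
#0 VA=0x2C0B435 (r,kernel):
  lvl0: tbl 0x16, slot 22 ⇒ 0x1A007 (P1/RW1/US1/PS0)
  lvl1: tbl 0x1A, slot 11 ⇒ 0x1B007 (P1/RW1/US1/PS0)
  ✓ 0x1B435  — 2 lookups
#1 VA=0xA1B9D1 (r,user):
  lvl0: tbl 0x16, slot 5 ⇒ 0x1D007 (P1/RW1/US1/PS0)
  lvl1: tbl 0x1D, slot 27 ⇒ 0x1E003 (P1/RW1/US0/PS0)
  ✗ PROTECTION_VIOLATION  [2 reads]
#2 VA=0x16009E4 (r,user):
  lvl0: tbl 0x16, slot 11 ⇒ 0x23004 (P0/RW0/US1/PS0)
  ✗ PAGE_NOT_PRESENT  [1 reads]
#3 VA=0xE055A2 (w,kernel):
  lvl0: tbl 0x16, slot 7 ⇒ 0x20007 (P1/RW1/US1/PS0)
  lvl1: tbl 0x20, slot 5 ⇒ 0x3F004 (P0/RW0/US1/PS0)
  ✗ PAGE_NOT_PRESENT  [2 reads]
#4 VA=0x20C6BF (w,user):
  lvl0: tbl 0x16, slot 1 ⇒ 0x24007 (P1/RW1/US1/PS0)
  lvl1: tbl 0x24, slot 12 ⇒ 0x26003 (P1/RW1/US0/PS0)
  ✗ PROTECTION_VIOLATION  [2 reads]
#5 VA=0x3A05712 (w,kernel):
  lvl0: tbl 0x16, slot 29 ⇒ 0x27007 (P1/RW1/US1/PS0)
  lvl1: tbl 0x27, slot 5 ⇒ 0x2B007 (P1/RW1/US1/PS0)
  ✓ 0x2B712  — 2 lookups
#6 VA=0x1C09367 (w,kernel):
  lvl0: tbl 0x16, slot 14 ⇒ 0x2D007 (P1/RW1/US1/PS0)
  lvl1: tbl 0x2D, slot 9 ⇒ 0x2E005 (P1/RW0/US1/PS0)
  ✗ PROTECTION_VIOLATION  [2 reads]

TLB: [["0x2C0B", "0x1B"], ["0x3A05", "0x2B"]]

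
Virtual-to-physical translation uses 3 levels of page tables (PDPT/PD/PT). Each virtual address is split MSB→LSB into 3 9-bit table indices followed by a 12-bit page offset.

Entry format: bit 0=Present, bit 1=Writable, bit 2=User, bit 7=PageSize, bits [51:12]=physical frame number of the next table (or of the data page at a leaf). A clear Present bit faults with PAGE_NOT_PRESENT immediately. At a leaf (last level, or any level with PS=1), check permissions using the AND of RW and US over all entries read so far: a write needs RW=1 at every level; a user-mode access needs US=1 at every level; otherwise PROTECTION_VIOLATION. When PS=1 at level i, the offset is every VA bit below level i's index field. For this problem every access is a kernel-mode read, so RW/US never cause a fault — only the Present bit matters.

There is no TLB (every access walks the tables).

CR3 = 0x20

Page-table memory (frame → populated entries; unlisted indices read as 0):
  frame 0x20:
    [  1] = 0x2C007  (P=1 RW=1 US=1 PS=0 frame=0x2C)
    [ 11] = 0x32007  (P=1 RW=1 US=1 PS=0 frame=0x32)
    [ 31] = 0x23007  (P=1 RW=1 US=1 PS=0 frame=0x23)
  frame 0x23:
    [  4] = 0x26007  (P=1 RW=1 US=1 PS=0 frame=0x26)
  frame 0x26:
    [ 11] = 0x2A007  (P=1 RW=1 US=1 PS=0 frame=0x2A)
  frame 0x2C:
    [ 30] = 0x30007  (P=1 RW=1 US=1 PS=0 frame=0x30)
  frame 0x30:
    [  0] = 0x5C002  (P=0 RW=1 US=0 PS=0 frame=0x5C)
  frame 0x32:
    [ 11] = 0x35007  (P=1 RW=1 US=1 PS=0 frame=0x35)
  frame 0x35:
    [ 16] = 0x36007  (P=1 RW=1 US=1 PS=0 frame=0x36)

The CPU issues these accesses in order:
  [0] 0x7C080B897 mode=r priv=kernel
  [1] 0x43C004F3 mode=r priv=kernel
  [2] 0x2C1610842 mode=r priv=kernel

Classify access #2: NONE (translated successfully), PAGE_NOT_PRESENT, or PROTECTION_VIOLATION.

Trace:
#0 VA=0x7C080B897 (r,kernel):
  [0] read 0x20 idx=31: raw=0x23007 flags P=1 W=1 U=1 S=0
  [1] read 0x23 idx=4: raw=0x26007 flags P=1 W=1 U=1 S=0
  [2] read 0x26 idx=11: raw=0x2A007 flags P=1 W=1 U=1 S=0
  → PA=0x2A897  (3 entries read)
#1 VA=0x43C004F3 (r,kernel):
  [0] read 0x20 idx=1: raw=0x2C007 flags P=1 W=1 U=1 S=0
  [1] read 0x2C idx=30: raw=0x30007 flags P=1 W=1 U=1 S=0
  [2] read 0x30 idx=0: raw=0x5C002 flags P=0 W=1 U=0 S=0
  ⇒ fault: PAGE_NOT_PRESENT  — 3 lookups
#2 VA=0x2C1610842 (r,kernel):
  [0] read 0x20 idx=11: raw=0x32007 flags P=1 W=1 U=1 S=0
  [1] read 0x32 idx=11: raw=0x35007 flags P=1 W=1 U=1 S=0
  [2] read 0x35 idx=16: raw=0x36007 flags P=1 W=1 U=1 S=0
  → PA=0x36842  (3 entries read)

Access #2 fault: NONE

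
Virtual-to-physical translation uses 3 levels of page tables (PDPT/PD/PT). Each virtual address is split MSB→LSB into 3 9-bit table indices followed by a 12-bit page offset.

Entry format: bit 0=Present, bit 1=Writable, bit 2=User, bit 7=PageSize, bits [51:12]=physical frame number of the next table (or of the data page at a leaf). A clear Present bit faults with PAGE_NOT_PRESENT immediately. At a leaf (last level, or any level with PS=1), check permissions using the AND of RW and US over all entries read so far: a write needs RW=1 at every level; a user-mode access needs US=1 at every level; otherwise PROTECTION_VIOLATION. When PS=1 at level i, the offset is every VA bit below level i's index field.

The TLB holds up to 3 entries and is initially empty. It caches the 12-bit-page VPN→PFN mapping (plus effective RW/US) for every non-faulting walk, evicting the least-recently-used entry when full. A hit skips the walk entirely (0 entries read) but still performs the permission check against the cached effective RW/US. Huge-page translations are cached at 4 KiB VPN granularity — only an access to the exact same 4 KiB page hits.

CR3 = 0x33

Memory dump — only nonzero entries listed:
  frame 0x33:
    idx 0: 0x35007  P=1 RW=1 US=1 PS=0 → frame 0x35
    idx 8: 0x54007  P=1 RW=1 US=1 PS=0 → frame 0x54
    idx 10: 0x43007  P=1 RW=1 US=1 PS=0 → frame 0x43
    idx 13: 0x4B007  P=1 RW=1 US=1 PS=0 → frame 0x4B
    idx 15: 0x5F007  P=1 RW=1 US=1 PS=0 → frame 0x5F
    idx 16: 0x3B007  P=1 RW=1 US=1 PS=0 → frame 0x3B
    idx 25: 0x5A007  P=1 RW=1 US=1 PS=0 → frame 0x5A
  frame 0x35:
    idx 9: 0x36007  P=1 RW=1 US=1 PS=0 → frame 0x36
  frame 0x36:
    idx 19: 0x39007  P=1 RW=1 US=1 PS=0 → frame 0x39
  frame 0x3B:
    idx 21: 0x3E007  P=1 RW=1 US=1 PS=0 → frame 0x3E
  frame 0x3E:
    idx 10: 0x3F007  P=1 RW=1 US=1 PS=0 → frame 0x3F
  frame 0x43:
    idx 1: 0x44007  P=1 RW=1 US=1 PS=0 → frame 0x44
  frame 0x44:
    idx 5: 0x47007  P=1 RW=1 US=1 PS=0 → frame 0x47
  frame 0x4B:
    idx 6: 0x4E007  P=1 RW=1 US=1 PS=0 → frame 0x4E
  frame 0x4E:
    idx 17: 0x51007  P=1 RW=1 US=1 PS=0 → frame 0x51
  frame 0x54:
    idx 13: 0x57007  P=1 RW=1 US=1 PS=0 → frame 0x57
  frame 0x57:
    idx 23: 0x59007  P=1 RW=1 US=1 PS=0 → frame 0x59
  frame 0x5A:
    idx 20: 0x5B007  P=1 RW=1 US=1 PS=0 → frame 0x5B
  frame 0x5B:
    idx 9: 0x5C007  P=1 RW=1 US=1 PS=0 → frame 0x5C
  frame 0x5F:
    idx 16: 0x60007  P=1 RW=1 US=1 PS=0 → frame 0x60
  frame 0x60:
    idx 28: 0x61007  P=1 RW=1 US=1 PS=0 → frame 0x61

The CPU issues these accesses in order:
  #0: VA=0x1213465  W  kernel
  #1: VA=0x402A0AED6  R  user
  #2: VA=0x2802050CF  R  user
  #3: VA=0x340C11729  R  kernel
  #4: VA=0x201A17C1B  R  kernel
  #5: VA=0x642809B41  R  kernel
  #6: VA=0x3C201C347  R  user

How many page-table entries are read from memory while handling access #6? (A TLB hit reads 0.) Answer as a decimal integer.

Walk each access:
#0 VA=0x1213465 (w,kernel):
  L0: frame=0x33 idx=0 entry=0x35007 [P=1 RW=1 US=1 PS=0]
  L1: frame=0x35 idx=9 entry=0x36007 [P=1 RW=1 US=1 PS=0]
  L2: frame=0x36 idx=19 entry=0x39007 [P=1 RW=1 US=1 PS=0]
  ⇒ phys 0x39465  [3 reads]
#1 VA=0x402A0AED6 (r,user):
  L0: frame=0x33 idx=16 entry=0x3B007 [P=1 RW=1 US=1 PS=0]
  L1: frame=0x3B idx=21 entry=0x3E007 [P=1 RW=1 US=1 PS=0]
  L2: frame=0x3E idx=10 entry=0x3F007 [P=1 RW=1 US=1 PS=0]
  ⇒ phys 0x3FED6  [3 reads]
#2 VA=0x2802050CF (r,user):
  L0: frame=0x33 idx=10 entry=0x43007 [P=1 RW=1 US=1 PS=0]
  L1: frame=0x43 idx=1 entry=0x44007 [P=1 RW=1 US=1 PS=0]
  L2: frame=0x44 idx=5 entry=0x47007 [P=1 RW=1 US=1 PS=0]
  ⇒ phys 0x470CF  [3 reads]
#3 VA=0x340C11729 (r,kernel):
  L0: frame=0x33 idx=13 entry=0x4B007 [P=1 RW=1 US=1 PS=0]
  L1: frame=0x4B idx=6 entry=0x4E007 [P=1 RW=1 US=1 PS=0]
  L2: frame=0x4E idx=17 entry=0x51007 [P=1 RW=1 US=1 PS=0]
  ⇒ phys 0x51729  [3 reads]
#4 VA=0x201A17C1B (r,kernel):
  L0: frame=0x33 idx=8 entry=0x54007 [P=1 RW=1 US=1 PS=0]
  L1: frame=0x54 idx=13 entry=0x57007 [P=1 RW=1 US=1 PS=0]
  L2: frame=0x57 idx=23 entry=0x59007 [P=1 RW=1 US=1 PS=0]
  ⇒ phys 0x59C1B  [3 reads]
#5 VA=0x642809B41 (r,kernel):
  L0: frame=0x33 idx=25 entry=0x5A007 [P=1 RW=1 US=1 PS=0]
  L1: frame=0x5A idx=20 entry=0x5B007 [P=1 RW=1 US=1 PS=0]
  L2: frame=0x5B idx=9 entry=0x5C007 [P=1 RW=1 US=1 PS=0]
  ⇒ phys 0x5CB41  [3 reads]
#6 VA=0x3C201C347 (r,user):
  L0: frame=0x33 idx=15 entry=0x5F007 [P=1 RW=1 US=1 PS=0]
  L1: frame=0x5F idx=16 entry=0x60007 [P=1 RW=1 US=1 PS=0]
  L2: frame=0x60 idx=28 entry=0x61007 [P=1 RW=1 US=1 PS=0]
  ⇒ phys 0x61347  [3 reads]

Entries read for #6: 3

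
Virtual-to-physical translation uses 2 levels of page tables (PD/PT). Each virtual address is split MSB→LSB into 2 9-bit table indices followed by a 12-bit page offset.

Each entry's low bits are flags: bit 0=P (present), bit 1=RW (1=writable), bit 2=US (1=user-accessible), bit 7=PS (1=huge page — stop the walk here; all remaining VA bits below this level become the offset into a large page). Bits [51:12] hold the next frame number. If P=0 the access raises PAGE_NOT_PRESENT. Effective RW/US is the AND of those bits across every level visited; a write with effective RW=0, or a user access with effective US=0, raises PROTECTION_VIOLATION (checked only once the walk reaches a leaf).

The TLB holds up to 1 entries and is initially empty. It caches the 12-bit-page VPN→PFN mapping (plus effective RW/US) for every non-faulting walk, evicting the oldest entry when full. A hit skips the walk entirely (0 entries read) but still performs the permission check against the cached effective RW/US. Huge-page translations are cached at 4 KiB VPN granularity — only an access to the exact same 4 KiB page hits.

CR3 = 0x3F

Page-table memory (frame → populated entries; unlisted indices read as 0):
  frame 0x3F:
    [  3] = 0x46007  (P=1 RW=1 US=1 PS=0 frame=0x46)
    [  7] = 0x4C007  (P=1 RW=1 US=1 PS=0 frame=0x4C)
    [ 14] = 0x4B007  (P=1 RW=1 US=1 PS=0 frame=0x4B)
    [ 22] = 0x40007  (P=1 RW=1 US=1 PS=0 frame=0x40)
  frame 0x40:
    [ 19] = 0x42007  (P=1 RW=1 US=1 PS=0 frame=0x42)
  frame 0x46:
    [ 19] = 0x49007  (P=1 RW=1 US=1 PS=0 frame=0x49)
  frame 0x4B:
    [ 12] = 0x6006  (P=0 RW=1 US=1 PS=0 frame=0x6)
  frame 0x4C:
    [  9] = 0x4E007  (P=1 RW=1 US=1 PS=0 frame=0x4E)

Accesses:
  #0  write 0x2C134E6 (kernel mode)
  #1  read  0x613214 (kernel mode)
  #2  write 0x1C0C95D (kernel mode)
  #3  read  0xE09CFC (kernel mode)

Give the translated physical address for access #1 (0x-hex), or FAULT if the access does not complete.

Trace:
#0 VA=0x2C134E6 (w,kernel):
  L0 @0x3F[22] → 0x40007  P=1,RW=1,US=1,PS=0
  L1 @0x40[19] → 0x42007  P=1,RW=1,US=1,PS=0
  ✓ 0x424E6  — 2 lookups
#1 VA=0x613214 (r,kernel):
  L0 @0x3F[3] → 0x46007  P=1,RW=1,US=1,PS=0
  L1 @0x46[19] → 0x49007  P=1,RW=1,US=1,PS=0
  ✓ 0x49214  — 2 lookups
#2 VA=0x1C0C95D (w,kernel):
  L0 @0x3F[14] → 0x4B007  P=1,RW=1,US=1,PS=0
  L1 @0x4B[12] → 0x6006  P=0,RW=1,US=1,PS=0
  → PAGE_NOT_PRESENT  (2 entries read)
#3 VA=0xE09CFC (r,kernel):
  L0 @0x3F[7] → 0x4C007  P=1,RW=1,US=1,PS=0
  L1 @0x4C[9] → 0x4E007  P=1,RW=1,US=1,PS=0
  ✓ 0x4ECFC  — 2 lookups

Access #1 PA: 0x49214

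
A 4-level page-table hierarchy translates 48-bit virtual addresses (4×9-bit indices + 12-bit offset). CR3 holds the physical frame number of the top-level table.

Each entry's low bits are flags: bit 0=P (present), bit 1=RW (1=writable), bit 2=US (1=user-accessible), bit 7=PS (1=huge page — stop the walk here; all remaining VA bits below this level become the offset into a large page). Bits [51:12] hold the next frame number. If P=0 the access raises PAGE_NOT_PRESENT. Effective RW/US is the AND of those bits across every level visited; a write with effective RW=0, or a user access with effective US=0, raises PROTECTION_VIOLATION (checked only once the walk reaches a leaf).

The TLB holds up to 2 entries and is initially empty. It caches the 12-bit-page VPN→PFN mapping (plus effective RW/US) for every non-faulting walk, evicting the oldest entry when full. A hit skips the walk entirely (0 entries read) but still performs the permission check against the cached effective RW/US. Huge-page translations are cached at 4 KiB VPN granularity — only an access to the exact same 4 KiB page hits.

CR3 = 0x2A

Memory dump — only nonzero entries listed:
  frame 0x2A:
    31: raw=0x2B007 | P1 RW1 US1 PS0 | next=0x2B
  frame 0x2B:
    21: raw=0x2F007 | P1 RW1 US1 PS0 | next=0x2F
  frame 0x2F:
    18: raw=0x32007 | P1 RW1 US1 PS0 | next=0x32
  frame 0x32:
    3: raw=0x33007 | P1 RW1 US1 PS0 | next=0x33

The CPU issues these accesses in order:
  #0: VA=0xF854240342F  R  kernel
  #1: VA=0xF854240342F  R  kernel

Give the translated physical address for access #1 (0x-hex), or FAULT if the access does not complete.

Per-access translation:
#0 VA=0xF854240342F (r,kernel):
  [0] read 0x2A idx=31: raw=0x2B007 flags P=1 W=1 U=1 S=0
  [1] read 0x2B idx=21: raw=0x2F007 flags P=1 W=1 U=1 S=0
  [2] read 0x2F idx=18: raw=0x32007 flags P=1 W=1 U=1 S=0
  [3] read 0x32 idx=3: raw=0x33007 flags P=1 W=1 U=1 S=0
  ✓ 0x3342F  — 4 lookups
#1 VA=0xF854240342F (r,kernel):
  TLB hit vpn=0xF8542403 → PA=0x3342F

Access #1 PA: 0x3342F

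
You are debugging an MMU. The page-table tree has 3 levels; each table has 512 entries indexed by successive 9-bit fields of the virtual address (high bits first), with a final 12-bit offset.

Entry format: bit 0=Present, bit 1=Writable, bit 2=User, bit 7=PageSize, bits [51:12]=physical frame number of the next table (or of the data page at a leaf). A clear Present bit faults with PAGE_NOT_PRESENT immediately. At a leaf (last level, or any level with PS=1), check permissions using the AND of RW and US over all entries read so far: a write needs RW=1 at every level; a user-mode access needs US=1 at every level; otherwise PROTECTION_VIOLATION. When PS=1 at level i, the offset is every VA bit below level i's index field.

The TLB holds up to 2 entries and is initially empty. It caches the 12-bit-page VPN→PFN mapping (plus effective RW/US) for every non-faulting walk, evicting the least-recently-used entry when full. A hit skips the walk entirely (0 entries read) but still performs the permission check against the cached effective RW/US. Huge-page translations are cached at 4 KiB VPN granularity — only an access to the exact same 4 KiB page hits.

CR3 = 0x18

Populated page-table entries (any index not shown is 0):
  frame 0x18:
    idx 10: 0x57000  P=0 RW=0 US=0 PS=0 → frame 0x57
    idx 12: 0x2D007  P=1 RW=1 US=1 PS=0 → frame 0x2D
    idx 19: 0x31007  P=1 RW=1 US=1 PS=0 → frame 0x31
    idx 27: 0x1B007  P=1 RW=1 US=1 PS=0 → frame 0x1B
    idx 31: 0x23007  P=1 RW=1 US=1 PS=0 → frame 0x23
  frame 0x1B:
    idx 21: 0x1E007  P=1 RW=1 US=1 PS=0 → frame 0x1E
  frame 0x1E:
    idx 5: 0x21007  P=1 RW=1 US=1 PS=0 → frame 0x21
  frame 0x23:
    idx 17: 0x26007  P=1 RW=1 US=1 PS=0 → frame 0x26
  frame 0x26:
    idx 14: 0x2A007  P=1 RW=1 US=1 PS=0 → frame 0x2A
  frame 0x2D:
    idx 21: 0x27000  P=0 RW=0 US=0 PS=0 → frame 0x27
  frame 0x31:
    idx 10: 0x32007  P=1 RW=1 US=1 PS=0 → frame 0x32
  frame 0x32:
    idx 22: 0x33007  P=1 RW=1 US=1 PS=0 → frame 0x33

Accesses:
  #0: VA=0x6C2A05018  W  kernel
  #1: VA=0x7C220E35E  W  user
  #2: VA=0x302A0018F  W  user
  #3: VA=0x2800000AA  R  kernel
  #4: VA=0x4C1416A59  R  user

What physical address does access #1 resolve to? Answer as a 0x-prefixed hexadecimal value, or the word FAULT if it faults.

Walk each access:
#0 VA=0x6C2A05018 (w,kernel):
  L0: frame=0x18 idx=27 entry=0x1B007 [P=1 RW=1 US=1 PS=0]
  L1: frame=0x1B idx=21 entry=0x1E007 [P=1 RW=1 US=1 PS=0]
  L2: frame=0x1E idx=5 entry=0x21007 [P=1 RW=1 US=1 PS=0]
  ⇒ phys 0x21018  [3 reads]
#1 VA=0x7C220E35E (w,user):
  L0: frame=0x18 idx=31 entry=0x23007 [P=1 RW=1 US=1 PS=0]
  L1: frame=0x23 idx=17 entry=0x26007 [P=1 RW=1 US=1 PS=0]
  L2: frame=0x26 idx=14 entry=0x2A007 [P=1 RW=1 US=1 PS=0]
  ⇒ phys 0x2A35E  [3 reads]
#2 VA=0x302A0018F (w,user):
  L0: frame=0x18 idx=12 entry=0x2D007 [P=1 RW=1 US=1 PS=0]
  L1: frame=0x2D idx=21 entry=0x27000 [P=0 RW=0 US=0 PS=0]
  ⇒ fault: PAGE_NOT_PRESENT  — 2 lookups
#3 VA=0x2800000AA (r,kernel):
  L0: frame=0x18 idx=10 entry=0x57000 [P=0 RW=0 US=0 PS=0]
  ⇒ fault: PAGE_NOT_PRESENT  — 1 lookups
#4 VA=0x4C1416A59 (r,user):
  L0: frame=0x18 idx=19 entry=0x31007 [P=1 RW=1 US=1 PS=0]
  L1: frame=0x31 idx=10 entry=0x32007 [P=1 RW=1 US=1 PS=0]
  L2: frame=0x32 idx=22 entry=0x33007 [P=1 RW=1 US=1 PS=0]
  ⇒ phys 0x33A59  [3 reads]

Access #1 PA: 0x2A35E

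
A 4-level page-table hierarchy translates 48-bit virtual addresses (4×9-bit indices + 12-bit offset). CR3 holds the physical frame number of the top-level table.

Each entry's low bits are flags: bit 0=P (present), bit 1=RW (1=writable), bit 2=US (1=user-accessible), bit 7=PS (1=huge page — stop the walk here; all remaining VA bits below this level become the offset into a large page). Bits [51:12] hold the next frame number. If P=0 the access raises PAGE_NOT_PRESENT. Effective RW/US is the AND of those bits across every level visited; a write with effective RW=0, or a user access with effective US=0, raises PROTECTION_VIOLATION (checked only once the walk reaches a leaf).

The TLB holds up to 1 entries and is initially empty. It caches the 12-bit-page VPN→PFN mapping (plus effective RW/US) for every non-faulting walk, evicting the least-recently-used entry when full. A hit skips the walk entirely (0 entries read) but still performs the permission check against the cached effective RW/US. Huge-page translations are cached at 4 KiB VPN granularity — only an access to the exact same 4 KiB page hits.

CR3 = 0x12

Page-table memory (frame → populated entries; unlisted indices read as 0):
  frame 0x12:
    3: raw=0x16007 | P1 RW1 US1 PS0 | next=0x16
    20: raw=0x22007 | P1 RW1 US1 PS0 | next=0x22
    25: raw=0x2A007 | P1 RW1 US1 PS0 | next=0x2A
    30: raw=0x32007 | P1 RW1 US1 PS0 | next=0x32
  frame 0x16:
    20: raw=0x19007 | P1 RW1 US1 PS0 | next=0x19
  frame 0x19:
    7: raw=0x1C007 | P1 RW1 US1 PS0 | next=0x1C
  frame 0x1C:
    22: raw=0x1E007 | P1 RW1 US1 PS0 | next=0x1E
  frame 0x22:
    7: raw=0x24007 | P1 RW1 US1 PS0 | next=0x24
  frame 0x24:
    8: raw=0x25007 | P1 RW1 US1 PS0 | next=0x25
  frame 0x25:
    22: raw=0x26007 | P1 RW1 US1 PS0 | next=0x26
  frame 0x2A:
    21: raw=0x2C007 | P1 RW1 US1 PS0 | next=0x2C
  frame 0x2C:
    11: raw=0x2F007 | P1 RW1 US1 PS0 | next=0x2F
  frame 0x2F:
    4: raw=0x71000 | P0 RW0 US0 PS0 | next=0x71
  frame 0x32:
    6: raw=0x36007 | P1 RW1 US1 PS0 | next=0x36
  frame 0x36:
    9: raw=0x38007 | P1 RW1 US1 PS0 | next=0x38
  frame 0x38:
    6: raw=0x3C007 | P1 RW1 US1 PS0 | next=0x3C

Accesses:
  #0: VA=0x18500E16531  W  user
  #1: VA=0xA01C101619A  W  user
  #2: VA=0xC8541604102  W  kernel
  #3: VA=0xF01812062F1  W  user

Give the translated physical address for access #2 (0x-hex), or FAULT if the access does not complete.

Per-access translation:
#0 VA=0x18500E16531 (w,user):
  L0 @0x12[3] → 0x16007  P=1,RW=1,US=1,PS=0
  L1 @0x16[20] → 0x19007  P=1,RW=1,US=1,PS=0
  L2 @0x19[7] → 0x1C007  P=1,RW=1,US=1,PS=0
  L3 @0x1C[22] → 0x1E007  P=1,RW=1,US=1,PS=0
  ✓ 0x1E531  — 4 lookups
#1 VA=0xA01C101619A (w,user):
  L0 @0x12[20] → 0x22007  P=1,RW=1,US=1,PS=0
  L1 @0x22[7] → 0x24007  P=1,RW=1,US=1,PS=0
  L2 @0x24[8] → 0x25007  P=1,RW=1,US=1,PS=0
  L3 @0x25[22] → 0x26007  P=1,RW=1,US=1,PS=0
  ✓ 0x2619A  — 4 lookups
#2 VA=0xC8541604102 (w,kernel):
  L0 @0x12[25] → 0x2A007  P=1,RW=1,US=1,PS=0
  L1 @0x2A[21] → 0x2C007  P=1,RW=1,US=1,PS=0
  L2 @0x2C[11] → 0x2F007  P=1,RW=1,US=1,PS=0
  L3 @0x2F[4] → 0x71000  P=0,RW=0,US=0,PS=0
  → PAGE_NOT_PRESENT  (4 entries read)
#3 VA=0xF01812062F1 (w,user):
  L0 @0x12[30] → 0x32007  P=1,RW=1,US=1,PS=0
  L1 @0x32[6] → 0x36007  P=1,RW=1,US=1,PS=0
  L2 @0x36[9] → 0x38007  P=1,RW=1,US=1,PS=0
  L3 @0x38[6] → 0x3C007  P=1,RW=1,US=1,PS=0
  ✓ 0x3C2F1  — 4 lookups

Access #2 PA: FAULT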